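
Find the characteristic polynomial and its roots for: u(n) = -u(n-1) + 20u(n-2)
Substitute u(n) = rⁿ and divide through by rⁿ⁻²: r² + r - 20 = 0
Factor: (r + 5)(r - 4) = 0, so r = -5, 4.
General solution: u(n) = A·(-5)ⁿ + B·4ⁿ

Characteristic: r² + r - 20 = 0, Roots: r = -5, 4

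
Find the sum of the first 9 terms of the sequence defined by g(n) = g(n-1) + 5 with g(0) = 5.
Computing the sequence terms: 5, 10, 15, 20, 25, 30, 35, 40, 45
Adding these values together:

225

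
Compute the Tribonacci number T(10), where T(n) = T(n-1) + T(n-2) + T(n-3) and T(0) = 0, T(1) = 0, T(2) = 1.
Computing the sequence terms:
0, 0, 1, 1, 2, 4, 7, 13, 24, 44, 81

81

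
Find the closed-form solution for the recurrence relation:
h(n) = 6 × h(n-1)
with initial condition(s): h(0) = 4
Recurrence: h(n) = 6 × h(n-1), initial: h(0) = 4.
Each term is 6 times the previous, so this is geometric with ratio 6. After n steps: h(n) = h(0)·6ⁿ = 4·6ⁿ.

h(n) = 4·6ⁿ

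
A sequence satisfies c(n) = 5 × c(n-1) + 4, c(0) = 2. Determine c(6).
Computing step by step:
c(0) = 2
c(1) = 5 × 2 + 4 = 14
c(2) = 5 × 14 + 4 = 74
c(3) = 5 × 74 + 4 = 374
c(4) = 5 × 374 + 4 = 1874
c(5) = 5 × 1874 + 4 = 9374
c(6) = 5 × 9374 + 4 = 46874

46874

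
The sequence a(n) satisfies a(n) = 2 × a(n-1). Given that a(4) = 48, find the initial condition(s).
In general a(n) = 2ⁿ · a(0). At n = 4: a(0) = a(4) / 2^4 = 48 / 16 = 3.

a(0) = 3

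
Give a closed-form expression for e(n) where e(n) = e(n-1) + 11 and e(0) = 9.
Recurrence: e(n) = e(n-1) + 11, initial: e(0) = 9.
Each step adds 11, so e(n) = e(0) + 11n = 11n + 9.

e(n) = 11n + 9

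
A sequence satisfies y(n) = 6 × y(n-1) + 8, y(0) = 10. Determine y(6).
Computing step by step:
y(0) = 10
y(1) = 6 × 10 + 8 = 68
y(2) = 6 × 68 + 8 = 416
y(3) = 6 × 416 + 8 = 2504
y(4) = 6 × 2504 + 8 = 15032
y(5) = 6 × 15032 + 8 = 90200
y(6) = 6 × 90200 + 8 = 541208

541208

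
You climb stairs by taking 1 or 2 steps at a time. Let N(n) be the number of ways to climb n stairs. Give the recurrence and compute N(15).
Condition on the size of the last step (1 to 2): before it there were n-1, …, n-2 stairs climbed, and these cases are disjoint, so N(n) = N(n-1) + N(n-2) (Fibonacci-type sequence).
Initial conditions by direct count (compositions of i into parts ≤ 2): N(1) = 1; N(2) = 2.
Iterating the recurrence: N(3) = 3, N(4) = 5, N(5) = 8, N(6) = 13, N(7) = 21, N(8) = 34, N(9) = 55, N(10) = 89, N(11) = 144, N(12) = 233, N(13) = 377, N(14) = 610, N(15) = 987.

N(n) = N(n-1) + N(n-2), N(1) = 1, N(2) = 2; N(15) = 987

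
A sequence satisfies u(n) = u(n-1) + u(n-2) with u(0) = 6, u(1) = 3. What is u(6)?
Computing the sequence terms:
6, 3, 9, 12, 21, 33, 54

54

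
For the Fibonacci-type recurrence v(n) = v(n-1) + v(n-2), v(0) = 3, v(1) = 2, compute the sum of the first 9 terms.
Computing the sequence terms: 3, 2, 5, 7, 12, 19, 31, 50, 81
Adding these values together:

210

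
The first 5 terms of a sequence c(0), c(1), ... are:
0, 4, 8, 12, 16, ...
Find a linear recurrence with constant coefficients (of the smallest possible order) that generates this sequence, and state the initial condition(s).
Look for the lowest-order linear relation among consecutive terms.
Observation: consecutive differences are constant (= 4).
Check at n=2: 1·4 + 4 = 8. ✓

c(n) = c(n-1) + 4, c(0) = 0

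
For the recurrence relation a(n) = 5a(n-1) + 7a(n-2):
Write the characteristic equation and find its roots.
Substitute a(n) = rⁿ and divide through by rⁿ⁻²: r² - 5r - 7 = 0
Discriminant: 5² + 4·7 = 53, not a perfect square, so by the quadratic formula r = (5 ± √53)/2.
General solution: a(n) = A·r₁ⁿ + B·r₂ⁿ where r₁,r₂ = (5 ± √53)/2

Characteristic: r² - 5r - 7 = 0, Roots: r = (5 ± √53)/2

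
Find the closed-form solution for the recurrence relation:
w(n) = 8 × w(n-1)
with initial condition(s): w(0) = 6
Recurrence: w(n) = 8 × w(n-1), initial: w(0) = 6.
Each term is 8 times the previous, so this is geometric with ratio 8. After n steps: w(n) = w(0)·8ⁿ = 6·8ⁿ.

w(n) = 6·8ⁿ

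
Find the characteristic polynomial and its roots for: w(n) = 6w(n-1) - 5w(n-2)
Substitute w(n) = rⁿ and divide through by rⁿ⁻²: r² - 6r + 5 = 0
Factor: (r - 5)(r - 1) = 0, so r = 5, 1.
General solution: w(n) = A·5ⁿ + B·1ⁿ

Characteristic: r² - 6r + 5 = 0, Roots: r = 5, 1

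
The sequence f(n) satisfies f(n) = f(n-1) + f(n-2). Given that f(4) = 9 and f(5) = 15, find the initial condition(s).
Work backwards using f(k) = f(k+2) - f(k+1):
f(3) = f(5) - f(4) = 15 - 9 = 6
f(2) = f(4) - f(3) = 9 - 6 = 3
f(1) = f(3) - f(2) = 6 - 3 = 3
f(0) = f(2) - f(1) = 3 - 3 = 0

f(0) = 0, f(1) = 3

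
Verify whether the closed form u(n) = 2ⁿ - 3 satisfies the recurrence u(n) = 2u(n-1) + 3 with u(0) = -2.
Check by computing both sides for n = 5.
From the recurrence with u(0) = -2:
  u(0) = -2, u(1) = -1, u(2) = 1, u(3) = 5, u(4) = 13, u(5) = 29
  so the recurrence gives u(5) = 29.
From the proposed closed form u(n) = 2ⁿ - 3:
  u(5) = 29.
Both sides give 29 at n = 5, and the initial condition(s) match, so the closed form is consistent.

Yes, the closed form is correct.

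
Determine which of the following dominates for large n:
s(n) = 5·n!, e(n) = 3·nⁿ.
Comparing growth rates:
Growth-rate hierarchy: log n ≺ any polynomial ≺ any exponential cⁿ (c>1) ≺ n! ≺ nⁿ.
super-exponential nⁿ dominates factorial asymptotically.

e(n) grows faster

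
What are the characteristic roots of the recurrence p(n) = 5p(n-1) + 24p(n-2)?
Substitute p(n) = rⁿ and divide through by rⁿ⁻²: r² - 5r - 24 = 0
Factor: (r + 3)(r - 8) = 0, so r = -3, 8.
General solution: p(n) = A·(-3)ⁿ + B·8ⁿ

Characteristic: r² - 5r - 24 = 0, Roots: r = -3, 8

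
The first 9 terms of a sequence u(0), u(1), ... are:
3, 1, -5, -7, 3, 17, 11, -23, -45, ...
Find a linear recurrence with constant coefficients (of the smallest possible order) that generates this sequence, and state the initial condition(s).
Look for the lowest-order linear relation among consecutive terms.
Observation: u(n) - 1·u(n-1) - (-2)·u(n-2) = 0 holds for the shown terms, and no order-1 relation u(n) = α·u(n-1) + β fits.
Check at n=3: 1·-5 + (-2)·1 = -7. ✓

u(n) = u(n-1) - 2u(n-2), u(0) = 3, u(1) = 1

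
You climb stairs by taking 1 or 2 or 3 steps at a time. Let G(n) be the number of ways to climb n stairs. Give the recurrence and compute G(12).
Condition on the size of the last step (1 to 3): before it there were n-1, …, n-3 stairs climbed, and these cases are disjoint, so G(n) = G(n-1) + G(n-2) + G(n-3) (order-3 linear recurrence).
Initial conditions by direct count (compositions of i into parts ≤ 3): G(1) = 1; G(2) = 2; G(3) = 4.
Iterating the recurrence: G(4) = 7, G(5) = 13, G(6) = 24, G(7) = 44, G(8) = 81, G(9) = 149, G(10) = 274, G(11) = 504, G(12) = 927.

G(n) = G(n-1) + G(n-2) + G(n-3), G(1) = 1, G(2) = 2, G(3) = 4; G(12) = 927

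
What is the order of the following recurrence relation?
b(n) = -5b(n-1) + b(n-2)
The order is the largest lag k for which b(n-k) appears. Here the deepest term is b(n-2), so the order is 2.

Order 2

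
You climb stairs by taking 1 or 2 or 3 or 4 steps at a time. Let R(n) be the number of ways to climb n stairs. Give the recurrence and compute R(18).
Condition on the size of the last step (1 to 4): before it there were n-1, …, n-4 stairs climbed, and these cases are disjoint, so R(n) = R(n-1) + R(n-2) + R(n-3) + R(n-4) (order-4 linear recurrence).
Initial conditions by direct count (compositions of i into parts ≤ 4): R(1) = 1; R(2) = 2; R(3) = 4; R(4) = 8.
Iterating the recurrence: R(5) = 15, R(6) = 29, R(7) = 56, R(8) = 108, R(9) = 208, R(10) = 401, R(11) = 773, R(12) = 1490, R(13) = 2872, R(14) = 5536, R(15) = 10671, R(16) = 20569, R(17) = 39648, R(18) = 76424.

R(n) = R(n-1) + R(n-2) + R(n-3) + R(n-4), R(1) = 1, R(2) = 2, R(3) = 4, R(4) = 8; R(18) = 76424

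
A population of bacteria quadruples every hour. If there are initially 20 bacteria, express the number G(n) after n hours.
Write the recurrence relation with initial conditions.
Each hour multiplies the count by 4, so the count after n hours depends only on the count after n-1 hours: G(n) = 4 × G(n-1). The starting count gives G(0) = 20.
Unrolling n times gives the closed form G(n) = 20 × 4ⁿ.

G(n) = 4 × G(n-1), G(0) = 20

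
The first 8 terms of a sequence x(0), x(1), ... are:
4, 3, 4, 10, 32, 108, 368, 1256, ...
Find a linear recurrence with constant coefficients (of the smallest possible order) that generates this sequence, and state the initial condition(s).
Look for the lowest-order linear relation among consecutive terms.
Observation: x(n) - 4·x(n-1) - (-2)·x(n-2) = 0 holds for the shown terms, and no order-1 relation x(n) = α·x(n-1) + β fits.
Check at n=3: 4·4 + (-2)·3 = 10. ✓

x(n) = 4x(n-1) - 2x(n-2), x(0) = 4, x(1) = 3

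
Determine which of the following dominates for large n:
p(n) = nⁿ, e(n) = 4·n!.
Comparing growth rates:
Growth-rate hierarchy: log n ≺ any polynomial ≺ any exponential cⁿ (c>1) ≺ n! ≺ nⁿ.
super-exponential nⁿ dominates factorial asymptotically.

p(n) grows faster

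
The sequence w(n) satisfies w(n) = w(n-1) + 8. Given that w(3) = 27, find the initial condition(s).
w(3) = w(0) + 3·8, so w(0) = 27 - 24 = 3.

w(0) = 3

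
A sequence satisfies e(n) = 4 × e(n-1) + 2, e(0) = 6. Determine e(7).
Computing step by step:
e(0) = 6
e(1) = 4 × 6 + 2 = 26
e(2) = 4 × 26 + 2 = 106
e(3) = 4 × 106 + 2 = 426
e(4) = 4 × 426 + 2 = 1706
e(5) = 4 × 1706 + 2 = 6826
e(6) = 4 × 6826 + 2 = 27306
e(7) = 4 × 27306 + 2 = 109226

109226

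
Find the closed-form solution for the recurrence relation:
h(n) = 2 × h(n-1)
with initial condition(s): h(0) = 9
Recurrence: h(n) = 2 × h(n-1), initial: h(0) = 9.
Each term is 2 times the previous, so this is geometric with ratio 2. After n steps: h(n) = h(0)·2ⁿ = 9·2ⁿ.

h(n) = 9·2ⁿ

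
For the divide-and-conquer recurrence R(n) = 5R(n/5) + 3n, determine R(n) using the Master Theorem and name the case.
Master Theorem template: R(n) = a·R(n/b) + f(n).
Here: a=5, b=5, f(n)=3n
Compute log_b(a) = log_5(5) = 1.
f(n) = 3n = Θ(n). Case 2: R(n) = Θ(n log n).

Case 2: R(n) = Θ(n log n)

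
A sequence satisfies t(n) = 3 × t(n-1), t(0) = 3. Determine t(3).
Computing step by step:
t(0) = 3
t(1) = 3 × 3 = 9
t(2) = 3 × 9 = 27
t(3) = 3 × 27 = 81

81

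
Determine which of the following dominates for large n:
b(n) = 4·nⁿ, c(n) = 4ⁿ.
Comparing growth rates:
Growth-rate hierarchy: log n ≺ any polynomial ≺ any exponential cⁿ (c>1) ≺ n! ≺ nⁿ.
super-exponential nⁿ dominates exponential base 4 asymptotically.

b(n) grows faster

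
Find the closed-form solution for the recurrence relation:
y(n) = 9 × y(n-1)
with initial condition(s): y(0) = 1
Recurrence: y(n) = 9 × y(n-1), initial: y(0) = 1.
Each term is 9 times the previous, so this is geometric with ratio 9. After n steps: y(n) = y(0)·9ⁿ = 9ⁿ.

y(n) = 9ⁿ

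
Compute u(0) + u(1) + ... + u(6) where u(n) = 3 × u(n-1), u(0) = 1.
Computing the sequence terms: 1, 3, 9, 27, 81, 243, 729
Adding these values together:

1093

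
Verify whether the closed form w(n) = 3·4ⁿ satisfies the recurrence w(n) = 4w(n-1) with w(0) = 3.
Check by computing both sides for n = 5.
From the recurrence with w(0) = 3:
  w(0) = 3, w(1) = 12, w(2) = 48, w(3) = 192, w(4) = 768, w(5) = 3072
  so the recurrence gives w(5) = 3072.
From the proposed closed form w(n) = 3·4ⁿ:
  w(5) = 3072.
Both sides give 3072 at n = 5, and the initial condition(s) match, so the closed form is consistent.

Yes, the closed form is correct.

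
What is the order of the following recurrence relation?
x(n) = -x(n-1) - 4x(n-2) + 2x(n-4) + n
The order is the largest lag k for which x(n-k) appears. Here the deepest term is x(n-4) (the n term is non-homogeneous and does not affect the order), so the order is 4.

Order 4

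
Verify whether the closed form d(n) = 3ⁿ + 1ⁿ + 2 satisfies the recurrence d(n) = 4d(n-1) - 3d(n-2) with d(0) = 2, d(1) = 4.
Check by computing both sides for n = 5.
From the recurrence with d(0) = 2, d(1) = 4:
  d(0) = 2, d(1) = 4, d(2) = 10, d(3) = 28, d(4) = 82, d(5) = 244
  so the recurrence gives d(5) = 244.
From the proposed closed form d(n) = 3ⁿ + 1ⁿ + 2:
  d(5) = 246.
The recurrence gives 244 but the closed form gives 246, so the closed form does not satisfy the recurrence.

No, the closed form is incorrect.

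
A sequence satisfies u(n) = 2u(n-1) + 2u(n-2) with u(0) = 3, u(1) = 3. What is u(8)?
Computing the sequence terms:
3, 3, 12, 30, 84, 228, 624, 1704, 4656

4656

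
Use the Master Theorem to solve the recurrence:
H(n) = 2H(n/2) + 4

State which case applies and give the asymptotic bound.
Master Theorem template: H(n) = a·H(n/b) + f(n).
Here: a=2, b=2, f(n)=4
Compute log_b(a) = log_2(2) = 1.
f(n) = 4 = O(n^(1-ε)) with ε = 1. Case 1: H(n) = Θ(n^log_b(a)) = Θ(n).

Case 1: H(n) = Θ(n)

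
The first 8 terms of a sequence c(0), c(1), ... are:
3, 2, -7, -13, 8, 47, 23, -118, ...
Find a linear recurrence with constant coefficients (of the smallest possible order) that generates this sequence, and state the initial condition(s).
Look for the lowest-order linear relation among consecutive terms.
Observation: c(n) - 1·c(n-1) - (-3)·c(n-2) = 0 holds for the shown terms, and no order-1 relation c(n) = α·c(n-1) + β fits.
Check at n=3: 1·-7 + (-3)·2 = -13. ✓

c(n) = c(n-1) - 3c(n-2), c(0) = 3, c(1) = 2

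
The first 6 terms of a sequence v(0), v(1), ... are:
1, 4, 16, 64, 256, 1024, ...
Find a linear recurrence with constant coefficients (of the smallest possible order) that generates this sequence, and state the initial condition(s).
Look for the lowest-order linear relation among consecutive terms.
Observation: each term is 4× the previous.
Check at n=2: 4·4 = 16. ✓

v(n) = 4 × v(n-1), v(0) = 1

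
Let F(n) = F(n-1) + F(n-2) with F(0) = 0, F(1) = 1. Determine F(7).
Computing the sequence terms:
0, 1, 1, 2, 3, 5, 8, 13

13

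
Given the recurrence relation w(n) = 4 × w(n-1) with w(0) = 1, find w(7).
Computing step by step:
w(0) = 1
w(1) = 4 × 1 = 4
w(2) = 4 × 4 = 16
w(3) = 4 × 16 = 64
w(4) = 4 × 64 = 256
w(5) = 4 × 256 = 1024
w(6) = 4 × 1024 = 4096
w(7) = 4 × 4096 = 16384

16384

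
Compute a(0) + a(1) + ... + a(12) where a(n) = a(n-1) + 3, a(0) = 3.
Computing the sequence terms: 3, 6, 9, 12, 15, 18, 21, 24, 27, 30, 33, 36, 39
Adding these values together:

273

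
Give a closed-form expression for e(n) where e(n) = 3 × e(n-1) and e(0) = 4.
Recurrence: e(n) = 3 × e(n-1), initial: e(0) = 4.
Each term is 3 times the previous, so this is geometric with ratio 3. After n steps: e(n) = e(0)·3ⁿ = 4·3ⁿ.

e(n) = 4·3ⁿ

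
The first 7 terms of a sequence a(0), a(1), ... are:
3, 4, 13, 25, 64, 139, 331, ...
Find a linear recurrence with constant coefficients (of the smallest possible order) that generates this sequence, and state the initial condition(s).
Look for the lowest-order linear relation among consecutive terms.
Observation: a(n) - 1·a(n-1) - (3)·a(n-2) = 0 holds for the shown terms, and no order-1 relation a(n) = α·a(n-1) + β fits.
Check at n=3: 1·13 + (3)·4 = 25. ✓

a(n) = a(n-1) + 3a(n-2), a(0) = 3, a(1) = 4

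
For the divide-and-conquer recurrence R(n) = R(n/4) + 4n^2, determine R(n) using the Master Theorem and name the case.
Master Theorem template: R(n) = a·R(n/b) + f(n).
Here: a=1, b=4, f(n)=4n^2
Compute log_b(a) = log_4(1) = 0.
f(n) = 4n^2 = Ω(n^(0+ε)) with ε = 2, and the regularity condition holds (a·f(n/b) = (a/b^2)·f(n) with a/b^2 = 4^-2 < 1). Case 3: R(n) = Θ(f(n)) = Θ(n^2).

Case 3: R(n) = Θ(n^2)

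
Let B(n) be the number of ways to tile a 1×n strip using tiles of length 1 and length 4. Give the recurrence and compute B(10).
Condition on the last tile: it has length 1 (leaving a 1×(n-1) strip) or length 4 (leaving a 1×(n-4) strip), so B(n) = B(n-1) + B(n-4) (order-4 linear recurrence).
For 0 ≤ i < 4 only unit tiles fit, so B(i) = 1.
Iterating the recurrence: B(4) = 2, B(5) = 3, B(6) = 4, B(7) = 5, B(8) = 7, B(9) = 10, B(10) = 14.

B(n) = B(n-1) + B(n-4), with B(i) = 1 for 0 ≤ i < 4; B(10) = 14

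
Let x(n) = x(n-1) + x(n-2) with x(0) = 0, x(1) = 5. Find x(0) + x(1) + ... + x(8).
Computing the sequence terms: 0, 5, 5, 10, 15, 25, 40, 65, 105
Adding these values together:

270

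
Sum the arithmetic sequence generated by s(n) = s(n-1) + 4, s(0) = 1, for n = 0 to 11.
Computing the sequence terms: 1, 5, 9, 13, 17, 21, 25, 29, 33, 37, 41, 45
Adding these values together:

276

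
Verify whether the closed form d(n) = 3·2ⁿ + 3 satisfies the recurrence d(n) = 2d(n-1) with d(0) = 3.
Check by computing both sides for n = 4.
From the recurrence with d(0) = 3:
  d(0) = 3, d(1) = 6, d(2) = 12, d(3) = 24, d(4) = 48
  so the recurrence gives d(4) = 48.
From the proposed closed form d(n) = 3·2ⁿ + 3:
  d(4) = 51.
The recurrence gives 48 but the closed form gives 51, so the closed form does not satisfy the recurrence.

No, the closed form is incorrect.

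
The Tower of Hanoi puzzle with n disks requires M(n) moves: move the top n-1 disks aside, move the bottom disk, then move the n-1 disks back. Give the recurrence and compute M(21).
Moving n disks = move the top n-1 disks aside (M(n-1) moves) + move the largest disk (1 move) + move the n-1 disks back on top (M(n-1) moves), so M(n) = 2M(n-1) + 1, with M(1) = 1 (a single disk takes one move).
First terms: 1, 3, 7, 15, 31, 63, … — each is one less than a power of 2. Indeed M(n) + 1 = 2(M(n-1) + 1) with M(1) + 1 = 2, so M(n) + 1 = 2ⁿ and M(n) = 2ⁿ - 1.
Hence M(21) = 2^21 - 1 = 2097152 - 1 = 2097151.

M(n) = 2M(n-1) + 1, M(1) = 1; M(21) = 2097151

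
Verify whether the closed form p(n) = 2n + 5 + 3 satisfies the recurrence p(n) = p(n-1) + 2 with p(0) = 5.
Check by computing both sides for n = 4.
From the recurrence with p(0) = 5:
  p(0) = 5, p(1) = 7, p(2) = 9, p(3) = 11, p(4) = 13
  so the recurrence gives p(4) = 13.
From the proposed closed form p(n) = 2n + 5 + 3:
  p(4) = 16.
The recurrence gives 13 but the closed form gives 16, so the closed form does not satisfy the recurrence.

No, the closed form is incorrect.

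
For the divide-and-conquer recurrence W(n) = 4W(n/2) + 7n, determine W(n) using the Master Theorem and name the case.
Master Theorem template: W(n) = a·W(n/b) + f(n).
Here: a=4, b=2, f(n)=7n
Compute log_b(a) = log_2(4) = 2.
f(n) = 7n = O(n^(2-ε)) with ε = 1. Case 1: W(n) = Θ(n^log_b(a)) = Θ(n^2).

Case 1: W(n) = Θ(n^2)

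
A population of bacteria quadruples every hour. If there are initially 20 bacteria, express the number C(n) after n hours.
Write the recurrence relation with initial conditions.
Each hour multiplies the count by 4, so the count after n hours depends only on the count after n-1 hours: C(n) = 4 × C(n-1). The starting count gives C(0) = 20.
Unrolling n times gives the closed form C(n) = 20 × 4ⁿ.

C(n) = 4 × C(n-1), C(0) = 20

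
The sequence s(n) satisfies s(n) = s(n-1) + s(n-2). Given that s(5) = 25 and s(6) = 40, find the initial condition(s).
Work backwards using s(k) = s(k+2) - s(k+1):
s(4) = s(6) - s(5) = 40 - 25 = 15
s(3) = s(5) - s(4) = 25 - 15 = 10
s(2) = s(4) - s(3) = 15 - 10 = 5
s(1) = s(3) - s(2) = 10 - 5 = 5
s(0) = s(2) - s(1) = 5 - 5 = 0

s(0) = 0, s(1) = 5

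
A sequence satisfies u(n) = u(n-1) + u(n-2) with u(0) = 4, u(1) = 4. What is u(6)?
Computing the sequence terms:
4, 4, 8, 12, 20, 32, 52

52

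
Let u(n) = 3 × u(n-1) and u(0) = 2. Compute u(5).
Computing step by step:
u(0) = 2
u(1) = 3 × 2 = 6
u(2) = 3 × 6 = 18
u(3) = 3 × 18 = 54
u(4) = 3 × 54 = 162
u(5) = 3 × 162 = 486

486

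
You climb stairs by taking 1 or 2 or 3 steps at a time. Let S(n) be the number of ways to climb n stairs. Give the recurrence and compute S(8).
Condition on the size of the last step (1 to 3): before it there were n-1, …, n-3 stairs climbed, and these cases are disjoint, so S(n) = S(n-1) + S(n-2) + S(n-3) (order-3 linear recurrence).
Initial conditions by direct count (compositions of i into parts ≤ 3): S(1) = 1; S(2) = 2; S(3) = 4.
Iterating the recurrence: S(4) = 7, S(5) = 13, S(6) = 24, S(7) = 44, S(8) = 81.

S(n) = S(n-1) + S(n-2) + S(n-3), S(1) = 1, S(2) = 2, S(3) = 4; S(8) = 81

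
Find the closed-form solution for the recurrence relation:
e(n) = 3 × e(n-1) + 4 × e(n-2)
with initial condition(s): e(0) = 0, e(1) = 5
Recurrence: e(n) = 3 × e(n-1) + 4 × e(n-2), initial: e(0) = 0, e(1) = 5.
Characteristic equation: r² - 3r - 4 = 0, which factors as (r - 4)(r + 1) = 0, so r = 4, -1. General solution e(n) = A·4ⁿ + B·(-1)ⁿ. From e(0) = 0: A + B = 0. From e(1) = 5: 4A - 1B = 5. Solving gives A = 1, B = -1.

e(n) = 4ⁿ - (-1)ⁿ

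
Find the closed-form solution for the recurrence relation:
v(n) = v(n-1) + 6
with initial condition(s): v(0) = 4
Recurrence: v(n) = v(n-1) + 6, initial: v(0) = 4.
Each step adds 6, so v(n) = v(0) + 6n = 6n + 4.

v(n) = 6n + 4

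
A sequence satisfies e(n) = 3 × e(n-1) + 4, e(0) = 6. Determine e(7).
Computing step by step:
e(0) = 6
e(1) = 3 × 6 + 4 = 22
e(2) = 3 × 22 + 4 = 70
e(3) = 3 × 70 + 4 = 214
e(4) = 3 × 214 + 4 = 646
e(5) = 3 × 646 + 4 = 1942
e(6) = 3 × 1942 + 4 = 5830
e(7) = 3 × 5830 + 4 = 17494

17494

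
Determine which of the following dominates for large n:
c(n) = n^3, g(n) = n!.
Comparing growth rates:
Growth-rate hierarchy: log n ≺ any polynomial ≺ any exponential cⁿ (c>1) ≺ n! ≺ nⁿ.
factorial dominates polynomial degree 3 asymptotically.

g(n) grows faster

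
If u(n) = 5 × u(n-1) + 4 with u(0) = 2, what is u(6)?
Computing step by step:
u(0) = 2
u(1) = 5 × 2 + 4 = 14
u(2) = 5 × 14 + 4 = 74
u(3) = 5 × 74 + 4 = 374
u(4) = 5 × 374 + 4 = 1874
u(5) = 5 × 1874 + 4 = 9374
u(6) = 5 × 9374 + 4 = 46874

46874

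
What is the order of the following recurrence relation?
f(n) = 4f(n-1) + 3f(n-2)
The order is the largest lag k for which f(n-k) appears. Here the deepest term is f(n-2), so the order is 2.

Order 2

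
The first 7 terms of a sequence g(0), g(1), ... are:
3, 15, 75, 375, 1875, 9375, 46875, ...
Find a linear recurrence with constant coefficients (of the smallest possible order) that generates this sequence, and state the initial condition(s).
Look for the lowest-order linear relation among consecutive terms.
Observation: each term is 5× the previous.
Check at n=2: 5·15 = 75. ✓

g(n) = 5 × g(n-1), g(0) = 3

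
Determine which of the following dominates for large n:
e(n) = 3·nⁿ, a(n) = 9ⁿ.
Comparing growth rates:
Growth-rate hierarchy: log n ≺ any polynomial ≺ any exponential cⁿ (c>1) ≺ n! ≺ nⁿ.
super-exponential nⁿ dominates exponential base 9 asymptotically.

e(n) grows faster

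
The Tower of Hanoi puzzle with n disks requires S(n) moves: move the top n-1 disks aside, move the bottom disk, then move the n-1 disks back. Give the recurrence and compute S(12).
Moving n disks = move the top n-1 disks aside (S(n-1) moves) + move the largest disk (1 move) + move the n-1 disks back on top (S(n-1) moves), so S(n) = 2S(n-1) + 1, with S(1) = 1 (a single disk takes one move).
First terms: 1, 3, 7, 15, 31, 63, … — each is one less than a power of 2. Indeed S(n) + 1 = 2(S(n-1) + 1) with S(1) + 1 = 2, so S(n) + 1 = 2ⁿ and S(n) = 2ⁿ - 1.
Hence S(12) = 2^12 - 1 = 4096 - 1 = 4095.

S(n) = 2S(n-1) + 1, S(1) = 1; S(12) = 4095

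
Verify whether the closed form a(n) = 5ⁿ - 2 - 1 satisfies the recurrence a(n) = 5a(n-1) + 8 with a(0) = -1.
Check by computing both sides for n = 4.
From the recurrence with a(0) = -1:
  a(0) = -1, a(1) = 3, a(2) = 23, a(3) = 123, a(4) = 623
  so the recurrence gives a(4) = 623.
From the proposed closed form a(n) = 5ⁿ - 2 - 1:
  a(4) = 622.
The recurrence gives 623 but the closed form gives 622, so the closed form does not satisfy the recurrence.

No, the closed form is incorrect.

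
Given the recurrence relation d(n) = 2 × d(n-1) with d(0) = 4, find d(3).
Computing step by step:
d(0) = 4
d(1) = 2 × 4 = 8
d(2) = 2 × 8 = 16
d(3) = 2 × 16 = 32

32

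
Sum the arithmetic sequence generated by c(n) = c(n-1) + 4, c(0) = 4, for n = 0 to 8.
Computing the sequence terms: 4, 8, 12, 16, 20, 24, 28, 32, 36
Adding these values together:

180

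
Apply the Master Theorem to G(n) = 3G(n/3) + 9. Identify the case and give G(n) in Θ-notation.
Master Theorem template: G(n) = a·G(n/b) + f(n).
Here: a=3, b=3, f(n)=9
Compute log_b(a) = log_3(3) = 1.
f(n) = 9 = O(n^(1-ε)) with ε = 1. Case 1: G(n) = Θ(n^log_b(a)) = Θ(n).

Case 1: G(n) = Θ(n)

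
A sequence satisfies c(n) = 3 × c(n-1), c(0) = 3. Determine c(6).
Computing step by step:
c(0) = 3
c(1) = 3 × 3 = 9
c(2) = 3 × 9 = 27
c(3) = 3 × 27 = 81
c(4) = 3 × 81 = 243
c(5) = 3 × 243 = 729
c(6) = 3 × 729 = 2187

2187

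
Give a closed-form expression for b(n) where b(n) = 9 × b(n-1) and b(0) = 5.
Recurrence: b(n) = 9 × b(n-1), initial: b(0) = 5.
Each term is 9 times the previous, so this is geometric with ratio 9. After n steps: b(n) = b(0)·9ⁿ = 5·9ⁿ.

b(n) = 5·9ⁿ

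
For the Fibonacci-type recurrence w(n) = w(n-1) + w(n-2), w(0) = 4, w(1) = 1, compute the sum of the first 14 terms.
Computing the sequence terms: 4, 1, 5, 6, 11, 17, 28, 45, 73, 118, 191, 309, 500, 809
Adding these values together:

2117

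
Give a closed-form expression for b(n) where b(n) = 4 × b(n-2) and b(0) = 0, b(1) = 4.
Recurrence: b(n) = 4 × b(n-2), initial: b(0) = 0, b(1) = 4.
Characteristic equation: r² - 4 = 0, which factors as (r - 2)(r + 2) = 0, so r = 2, -2. General solution b(n) = A·2ⁿ + B·(-2)ⁿ. From b(0) = 0: A + B = 0. From b(1) = 4: 2A - 2B = 4. Solving gives A = 1, B = -1.

b(n) = 2ⁿ - (-2)ⁿ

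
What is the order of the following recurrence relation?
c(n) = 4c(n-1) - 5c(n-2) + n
The order is the largest lag k for which c(n-k) appears. Here the deepest term is c(n-2) (the n term is non-homogeneous and does not affect the order), so the order is 2.

Order 2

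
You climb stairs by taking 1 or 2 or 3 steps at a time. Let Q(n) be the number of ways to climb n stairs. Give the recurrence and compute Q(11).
Condition on the size of the last step (1 to 3): before it there were n-1, …, n-3 stairs climbed, and these cases are disjoint, so Q(n) = Q(n-1) + Q(n-2) + Q(n-3) (order-3 linear recurrence).
Initial conditions by direct count (compositions of i into parts ≤ 3): Q(1) = 1; Q(2) = 2; Q(3) = 4.
Iterating the recurrence: Q(4) = 7, Q(5) = 13, Q(6) = 24, Q(7) = 44, Q(8) = 81, Q(9) = 149, Q(10) = 274, Q(11) = 504.

Q(n) = Q(n-1) + Q(n-2) + Q(n-3), Q(1) = 1, Q(2) = 2, Q(3) = 4; Q(11) = 504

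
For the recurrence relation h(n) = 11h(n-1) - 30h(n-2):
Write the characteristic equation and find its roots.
Substitute h(n) = rⁿ and divide through by rⁿ⁻²: r² - 11r + 30 = 0
Factor: (r - 5)(r - 6) = 0, so r = 5, 6.
General solution: h(n) = A·5ⁿ + B·6ⁿ

Characteristic: r² - 11r + 30 = 0, Roots: r = 5, 6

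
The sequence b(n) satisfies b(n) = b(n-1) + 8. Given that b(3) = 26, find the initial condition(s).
b(3) = b(0) + 3·8, so b(0) = 26 - 24 = 2.

b(0) = 2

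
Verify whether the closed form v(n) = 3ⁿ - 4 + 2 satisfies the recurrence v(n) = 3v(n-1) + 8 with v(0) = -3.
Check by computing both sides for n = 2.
From the recurrence with v(0) = -3:
  v(0) = -3, v(1) = -1, v(2) = 5
  so the recurrence gives v(2) = 5.
From the proposed closed form v(n) = 3ⁿ - 4 + 2:
  v(2) = 7.
The recurrence gives 5 but the closed form gives 7, so the closed form does not satisfy the recurrence.

No, the closed form is incorrect.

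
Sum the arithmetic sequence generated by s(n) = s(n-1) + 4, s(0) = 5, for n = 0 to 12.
Computing the sequence terms: 5, 9, 13, 17, 21, 25, 29, 33, 37, 41, 45, 49, 53
Adding these values together:

377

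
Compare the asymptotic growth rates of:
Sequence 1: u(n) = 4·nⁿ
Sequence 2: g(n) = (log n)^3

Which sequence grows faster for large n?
Comparing growth rates:
Growth-rate hierarchy: log n ≺ any polynomial ≺ any exponential cⁿ (c>1) ≺ n! ≺ nⁿ.
super-exponential nⁿ dominates polylogarithmic (log n)^3 asymptotically.

u(n) grows faster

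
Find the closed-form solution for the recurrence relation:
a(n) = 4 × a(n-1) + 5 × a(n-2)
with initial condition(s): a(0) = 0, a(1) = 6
Recurrence: a(n) = 4 × a(n-1) + 5 × a(n-2), initial: a(0) = 0, a(1) = 6.
Characteristic equation: r² - 4r - 5 = 0, which factors as (r - 5)(r + 1) = 0, so r = 5, -1. General solution a(n) = A·5ⁿ + B·(-1)ⁿ. From a(0) = 0: A + B = 0. From a(1) = 6: 5A - 1B = 6. Solving gives A = 1, B = -1.

a(n) = 5ⁿ - (-1)ⁿ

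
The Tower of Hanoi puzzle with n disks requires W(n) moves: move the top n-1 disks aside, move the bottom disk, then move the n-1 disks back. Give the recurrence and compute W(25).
Moving n disks = move the top n-1 disks aside (W(n-1) moves) + move the largest disk (1 move) + move the n-1 disks back on top (W(n-1) moves), so W(n) = 2W(n-1) + 1, with W(1) = 1 (a single disk takes one move).
First terms: 1, 3, 7, 15, 31, 63, … — each is one less than a power of 2. Indeed W(n) + 1 = 2(W(n-1) + 1) with W(1) + 1 = 2, so W(n) + 1 = 2ⁿ and W(n) = 2ⁿ - 1.
Hence W(25) = 2^25 - 1 = 33554432 - 1 = 33554431.

W(n) = 2W(n-1) + 1, W(1) = 1; W(25) = 33554431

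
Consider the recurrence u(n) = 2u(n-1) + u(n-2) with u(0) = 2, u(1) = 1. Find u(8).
Computing the sequence terms:
2, 1, 4, 9, 22, 53, 128, 309, 746

746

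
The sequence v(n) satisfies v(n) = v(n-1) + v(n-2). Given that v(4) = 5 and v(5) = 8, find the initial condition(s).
Work backwards using v(k) = v(k+2) - v(k+1):
v(3) = v(5) - v(4) = 8 - 5 = 3
v(2) = v(4) - v(3) = 5 - 3 = 2
v(1) = v(3) - v(2) = 3 - 2 = 1
v(0) = v(2) - v(1) = 2 - 1 = 1

v(0) = 1, v(1) = 1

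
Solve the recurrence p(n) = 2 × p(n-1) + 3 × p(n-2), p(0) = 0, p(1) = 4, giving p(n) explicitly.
Recurrence: p(n) = 2 × p(n-1) + 3 × p(n-2), initial: p(0) = 0, p(1) = 4.
Characteristic equation: r² - 2r - 3 = 0, which factors as (r - 3)(r + 1) = 0, so r = 3, -1. General solution p(n) = A·3ⁿ + B·(-1)ⁿ. From p(0) = 0: A + B = 0. From p(1) = 4: 3A - 1B = 4. Solving gives A = 1, B = -1.

p(n) = 3ⁿ - (-1)ⁿ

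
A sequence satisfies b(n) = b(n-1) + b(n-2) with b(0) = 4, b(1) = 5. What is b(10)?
Computing the sequence terms:
4, 5, 9, 14, 23, 37, 60, 97, 157, 254, 411

411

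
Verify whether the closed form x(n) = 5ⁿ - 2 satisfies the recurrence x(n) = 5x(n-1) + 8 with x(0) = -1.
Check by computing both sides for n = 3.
From the recurrence with x(0) = -1:
  x(0) = -1, x(1) = 3, x(2) = 23, x(3) = 123
  so the recurrence gives x(3) = 123.
From the proposed closed form x(n) = 5ⁿ - 2:
  x(3) = 123.
Both sides give 123 at n = 3, and the initial condition(s) match, so the closed form is consistent.

Yes, the closed form is correct.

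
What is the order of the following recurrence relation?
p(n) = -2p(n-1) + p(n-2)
The order is the largest lag k for which p(n-k) appears. Here the deepest term is p(n-2), so the order is 2.

Order 2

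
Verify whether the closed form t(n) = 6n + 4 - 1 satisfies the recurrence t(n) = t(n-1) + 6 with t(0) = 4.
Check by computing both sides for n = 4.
From the recurrence with t(0) = 4:
  t(0) = 4, t(1) = 10, t(2) = 16, t(3) = 22, t(4) = 28
  so the recurrence gives t(4) = 28.
From the proposed closed form t(n) = 6n + 4 - 1:
  t(4) = 27.
The recurrence gives 28 but the closed form gives 27, so the closed form does not satisfy the recurrence.

No, the closed form is incorrect.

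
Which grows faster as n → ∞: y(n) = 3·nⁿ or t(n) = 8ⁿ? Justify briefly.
Comparing growth rates:
Growth-rate hierarchy: log n ≺ any polynomial ≺ any exponential cⁿ (c>1) ≺ n! ≺ nⁿ.
super-exponential nⁿ dominates exponential base 8 asymptotically.

y(n) grows faster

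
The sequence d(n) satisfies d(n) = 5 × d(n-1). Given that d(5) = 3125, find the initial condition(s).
In general d(n) = 5ⁿ · d(0). At n = 5: d(0) = d(5) / 5^5 = 3125 / 3125 = 1.

d(0) = 1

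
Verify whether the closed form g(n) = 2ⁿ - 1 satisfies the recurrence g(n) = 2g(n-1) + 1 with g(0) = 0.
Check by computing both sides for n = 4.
From the recurrence with g(0) = 0:
  g(0) = 0, g(1) = 1, g(2) = 3, g(3) = 7, g(4) = 15
  so the recurrence gives g(4) = 15.
From the proposed closed form g(n) = 2ⁿ - 1:
  g(4) = 15.
Both sides give 15 at n = 4, and the initial condition(s) match, so the closed form is consistent.

Yes, the closed form is correct.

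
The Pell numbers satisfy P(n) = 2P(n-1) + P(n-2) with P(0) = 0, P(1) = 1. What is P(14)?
Computing the sequence terms:
0, 1, 2, 5, 12, 29, 70, 169, 408, 985, 2378, 5741, 13860, 33461, 80782

80782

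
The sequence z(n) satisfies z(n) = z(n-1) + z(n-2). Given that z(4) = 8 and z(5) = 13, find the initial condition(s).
Work backwards using z(k) = z(k+2) - z(k+1):
z(3) = z(5) - z(4) = 13 - 8 = 5
z(2) = z(4) - z(3) = 8 - 5 = 3
z(1) = z(3) - z(2) = 5 - 3 = 2
z(0) = z(2) - z(1) = 3 - 2 = 1

z(0) = 1, z(1) = 2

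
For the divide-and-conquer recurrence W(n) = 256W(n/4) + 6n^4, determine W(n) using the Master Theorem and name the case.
Master Theorem template: W(n) = a·W(n/b) + f(n).
Here: a=256, b=4, f(n)=6n^4
Compute log_b(a) = log_4(256) = 4.
f(n) = 6n^4 = Θ(n^4). Case 2: W(n) = Θ(n^4 log n).

Case 2: W(n) = Θ(n^4 log n)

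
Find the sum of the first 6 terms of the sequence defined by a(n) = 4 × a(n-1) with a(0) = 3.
Computing the sequence terms: 3, 12, 48, 192, 768, 3072
Adding these values together:

4095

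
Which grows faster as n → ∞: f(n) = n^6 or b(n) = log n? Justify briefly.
Comparing growth rates:
Growth-rate hierarchy: log n ≺ any polynomial ≺ any exponential cⁿ (c>1) ≺ n! ≺ nⁿ.
polynomial degree 6 dominates logarithmic asymptotically.

f(n) grows faster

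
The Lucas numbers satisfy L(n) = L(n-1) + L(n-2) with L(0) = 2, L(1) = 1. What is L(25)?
Computing the sequence terms:
2, 1, 3, 4, 7, 11, 18, 29, 47, 76, 123, 199, 322, 521, 843, 1364, 2207, 3571, 5778, 9349, 15127, 24476, 39603, 64079, 103682, 167761

167761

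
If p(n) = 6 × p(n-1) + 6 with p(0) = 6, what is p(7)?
Computing step by step:
p(0) = 6
p(1) = 6 × 6 + 6 = 42
p(2) = 6 × 42 + 6 = 258
p(3) = 6 × 258 + 6 = 1554
p(4) = 6 × 1554 + 6 = 9330
p(5) = 6 × 9330 + 6 = 55986
p(6) = 6 × 55986 + 6 = 335922
p(7) = 6 × 335922 + 6 = 2015538

2015538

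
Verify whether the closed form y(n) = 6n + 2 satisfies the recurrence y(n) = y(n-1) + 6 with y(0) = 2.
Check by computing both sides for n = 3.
From the recurrence with y(0) = 2:
  y(0) = 2, y(1) = 8, y(2) = 14, y(3) = 20
  so the recurrence gives y(3) = 20.
From the proposed closed form y(n) = 6n + 2:
  y(3) = 20.
Both sides give 20 at n = 3, and the initial condition(s) match, so the closed form is consistent.

Yes, the closed form is correct.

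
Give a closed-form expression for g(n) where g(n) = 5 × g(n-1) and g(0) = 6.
Recurrence: g(n) = 5 × g(n-1), initial: g(0) = 6.
Each term is 5 times the previous, so this is geometric with ratio 5. After n steps: g(n) = g(0)·5ⁿ = 6·5ⁿ.

g(n) = 6·5ⁿ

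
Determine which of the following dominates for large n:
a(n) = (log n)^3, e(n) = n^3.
Comparing growth rates:
Growth-rate hierarchy: log n ≺ any polynomial ≺ any exponential cⁿ (c>1) ≺ n! ≺ nⁿ.
polynomial degree 3 dominates polylogarithmic (log n)^3 asymptotically.

e(n) grows faster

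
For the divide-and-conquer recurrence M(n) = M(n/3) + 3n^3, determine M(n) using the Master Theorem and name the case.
Master Theorem template: M(n) = a·M(n/b) + f(n).
Here: a=1, b=3, f(n)=3n^3
Compute log_b(a) = log_3(1) = 0.
f(n) = 3n^3 = Ω(n^(0+ε)) with ε = 3, and the regularity condition holds (a·f(n/b) = (a/b^3)·f(n) with a/b^3 = 3^-3 < 1). Case 3: M(n) = Θ(f(n)) = Θ(n^3).

Case 3: M(n) = Θ(n^3)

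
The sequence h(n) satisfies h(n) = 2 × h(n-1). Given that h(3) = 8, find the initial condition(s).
In general h(n) = 2ⁿ · h(0). At n = 3: h(0) = h(3) / 2^3 = 8 / 8 = 1.

h(0) = 1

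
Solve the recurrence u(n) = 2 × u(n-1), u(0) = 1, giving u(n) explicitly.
Recurrence: u(n) = 2 × u(n-1), initial: u(0) = 1.
Each term is 2 times the previous, so this is geometric with ratio 2. After n steps: u(n) = u(0)·2ⁿ = 2ⁿ.

u(n) = 2ⁿ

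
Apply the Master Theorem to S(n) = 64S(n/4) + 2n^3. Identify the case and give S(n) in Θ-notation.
Master Theorem template: S(n) = a·S(n/b) + f(n).
Here: a=64, b=4, f(n)=2n^3
Compute log_b(a) = log_4(64) = 3.
f(n) = 2n^3 = Θ(n^3). Case 2: S(n) = Θ(n^3 log n).

Case 2: S(n) = Θ(n^3 log n)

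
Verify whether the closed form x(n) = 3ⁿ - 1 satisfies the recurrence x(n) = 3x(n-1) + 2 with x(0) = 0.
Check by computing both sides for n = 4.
From the recurrence with x(0) = 0:
  x(0) = 0, x(1) = 2, x(2) = 8, x(3) = 26, x(4) = 80
  so the recurrence gives x(4) = 80.
From the proposed closed form x(n) = 3ⁿ - 1:
  x(4) = 80.
Both sides give 80 at n = 4, and the initial condition(s) match, so the closed form is consistent.

Yes, the closed form is correct.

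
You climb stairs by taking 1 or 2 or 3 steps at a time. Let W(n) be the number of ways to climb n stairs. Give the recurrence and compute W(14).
Condition on the size of the last step (1 to 3): before it there were n-1, …, n-3 stairs climbed, and these cases are disjoint, so W(n) = W(n-1) + W(n-2) + W(n-3) (order-3 linear recurrence).
Initial conditions by direct count (compositions of i into parts ≤ 3): W(1) = 1; W(2) = 2; W(3) = 4.
Iterating the recurrence: W(4) = 7, W(5) = 13, W(6) = 24, W(7) = 44, W(8) = 81, W(9) = 149, W(10) = 274, W(11) = 504, W(12) = 927, W(13) = 1705, W(14) = 3136.

W(n) = W(n-1) + W(n-2) + W(n-3), W(1) = 1, W(2) = 2, W(3) = 4; W(14) = 3136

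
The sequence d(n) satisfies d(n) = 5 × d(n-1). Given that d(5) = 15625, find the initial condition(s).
In general d(n) = 5ⁿ · d(0). At n = 5: d(0) = d(5) / 5^5 = 15625 / 3125 = 5.

d(0) = 5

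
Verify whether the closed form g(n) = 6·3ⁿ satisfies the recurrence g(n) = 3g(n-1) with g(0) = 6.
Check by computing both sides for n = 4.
From the recurrence with g(0) = 6:
  g(0) = 6, g(1) = 18, g(2) = 54, g(3) = 162, g(4) = 486
  so the recurrence gives g(4) = 486.
From the proposed closed form g(n) = 6·3ⁿ:
  g(4) = 486.
Both sides give 486 at n = 4, and the initial condition(s) match, so the closed form is consistent.

Yes, the closed form is correct.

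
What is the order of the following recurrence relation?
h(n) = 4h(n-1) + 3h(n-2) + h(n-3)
The order is the largest lag k for which h(n-k) appears. Here the deepest term is h(n-3), so the order is 3.

Order 3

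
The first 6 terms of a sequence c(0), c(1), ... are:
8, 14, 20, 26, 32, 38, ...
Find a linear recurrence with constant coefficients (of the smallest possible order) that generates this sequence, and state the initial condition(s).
Look for the lowest-order linear relation among consecutive terms.
Observation: consecutive differences are constant (= 6).
Check at n=2: 1·14 + 6 = 20. ✓

c(n) = c(n-1) + 6, c(0) = 8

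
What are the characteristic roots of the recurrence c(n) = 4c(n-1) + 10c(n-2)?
Substitute c(n) = rⁿ and divide through by rⁿ⁻²: r² - 4r - 10 = 0
Discriminant: 4² + 4·10 = 56, not a perfect square, so by the quadratic formula r = (4 ± √56)/2.
General solution: c(n) = A·r₁ⁿ + B·r₂ⁿ where r₁,r₂ = (4 ± √56)/2

Characteristic: r² - 4r - 10 = 0, Roots: r = (4 ± √56)/2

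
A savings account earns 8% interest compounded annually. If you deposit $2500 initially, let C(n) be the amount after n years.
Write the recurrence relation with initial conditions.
Each year the balance grows by 8%, i.e. is multiplied by 1 + 8/100 = 1.08, so C(n) = 1.08 × C(n-1). The initial deposit gives C(0) = 2500.
Unrolling gives the closed form C(n) = 2500 × (1.08)ⁿ.

C(n) = 1.08 × C(n-1), C(0) = 2500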